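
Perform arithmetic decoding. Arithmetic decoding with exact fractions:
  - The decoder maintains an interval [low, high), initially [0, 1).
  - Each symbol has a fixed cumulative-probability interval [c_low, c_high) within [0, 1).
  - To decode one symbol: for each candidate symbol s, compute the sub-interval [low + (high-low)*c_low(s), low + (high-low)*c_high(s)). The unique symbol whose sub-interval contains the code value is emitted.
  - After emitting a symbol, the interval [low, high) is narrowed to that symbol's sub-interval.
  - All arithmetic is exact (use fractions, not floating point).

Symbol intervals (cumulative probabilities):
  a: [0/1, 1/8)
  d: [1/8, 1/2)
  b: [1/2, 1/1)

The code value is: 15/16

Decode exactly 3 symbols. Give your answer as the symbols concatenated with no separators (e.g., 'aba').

Step 1: interval [0/1, 1/1), width = 1/1 - 0/1 = 1/1
  'a': [0/1 + 1/1*0/1, 0/1 + 1/1*1/8) = [0/1, 1/8)
  'd': [0/1 + 1/1*1/8, 0/1 + 1/1*1/2) = [1/8, 1/2)
  'b': [0/1 + 1/1*1/2, 0/1 + 1/1*1/1) = [1/2, 1/1) <- contains code 15/16
  emit 'b', narrow to [1/2, 1/1)
Step 2: interval [1/2, 1/1), width = 1/1 - 1/2 = 1/2
  'a': [1/2 + 1/2*0/1, 1/2 + 1/2*1/8) = [1/2, 9/16)
  'd': [1/2 + 1/2*1/8, 1/2 + 1/2*1/2) = [9/16, 3/4)
  'b': [1/2 + 1/2*1/2, 1/2 + 1/2*1/1) = [3/4, 1/1) <- contains code 15/16
  emit 'b', narrow to [3/4, 1/1)
Step 3: interval [3/4, 1/1), width = 1/1 - 3/4 = 1/4
  'a': [3/4 + 1/4*0/1, 3/4 + 1/4*1/8) = [3/4, 25/32)
  'd': [3/4 + 1/4*1/8, 3/4 + 1/4*1/2) = [25/32, 7/8)
  'b': [3/4 + 1/4*1/2, 3/4 + 1/4*1/1) = [7/8, 1/1) <- contains code 15/16
  emit 'b', narrow to [7/8, 1/1)

Answer: bbb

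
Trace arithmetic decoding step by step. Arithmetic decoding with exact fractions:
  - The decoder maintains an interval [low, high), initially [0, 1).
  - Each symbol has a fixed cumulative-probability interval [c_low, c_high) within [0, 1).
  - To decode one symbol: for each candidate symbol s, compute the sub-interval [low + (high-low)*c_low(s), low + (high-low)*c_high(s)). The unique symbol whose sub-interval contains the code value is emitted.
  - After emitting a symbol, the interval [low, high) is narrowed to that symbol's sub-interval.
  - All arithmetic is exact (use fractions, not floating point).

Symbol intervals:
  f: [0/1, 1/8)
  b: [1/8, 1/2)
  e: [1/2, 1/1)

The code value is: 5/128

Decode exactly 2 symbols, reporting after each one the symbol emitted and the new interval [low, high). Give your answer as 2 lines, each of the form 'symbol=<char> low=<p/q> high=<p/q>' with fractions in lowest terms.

Answer: symbol=f low=0/1 high=1/8
symbol=b low=1/64 high=1/16

Derivation:
Step 1: interval [0/1, 1/1), width = 1/1 - 0/1 = 1/1
  'f': [0/1 + 1/1*0/1, 0/1 + 1/1*1/8) = [0/1, 1/8) <- contains code 5/128
  'b': [0/1 + 1/1*1/8, 0/1 + 1/1*1/2) = [1/8, 1/2)
  'e': [0/1 + 1/1*1/2, 0/1 + 1/1*1/1) = [1/2, 1/1)
  emit 'f', narrow to [0/1, 1/8)
Step 2: interval [0/1, 1/8), width = 1/8 - 0/1 = 1/8
  'f': [0/1 + 1/8*0/1, 0/1 + 1/8*1/8) = [0/1, 1/64)
  'b': [0/1 + 1/8*1/8, 0/1 + 1/8*1/2) = [1/64, 1/16) <- contains code 5/128
  'e': [0/1 + 1/8*1/2, 0/1 + 1/8*1/1) = [1/16, 1/8)
  emit 'b', narrow to [1/64, 1/16)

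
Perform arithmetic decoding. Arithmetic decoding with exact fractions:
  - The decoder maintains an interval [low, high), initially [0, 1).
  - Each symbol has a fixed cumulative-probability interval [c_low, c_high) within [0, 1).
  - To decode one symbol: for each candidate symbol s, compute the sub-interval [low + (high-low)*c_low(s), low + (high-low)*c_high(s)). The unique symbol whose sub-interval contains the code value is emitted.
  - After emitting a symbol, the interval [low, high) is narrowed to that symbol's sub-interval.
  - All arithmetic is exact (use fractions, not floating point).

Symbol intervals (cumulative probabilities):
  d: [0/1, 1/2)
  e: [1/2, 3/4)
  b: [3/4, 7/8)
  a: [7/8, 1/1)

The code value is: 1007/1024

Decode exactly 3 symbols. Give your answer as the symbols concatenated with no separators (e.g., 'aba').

Step 1: interval [0/1, 1/1), width = 1/1 - 0/1 = 1/1
  'd': [0/1 + 1/1*0/1, 0/1 + 1/1*1/2) = [0/1, 1/2)
  'e': [0/1 + 1/1*1/2, 0/1 + 1/1*3/4) = [1/2, 3/4)
  'b': [0/1 + 1/1*3/4, 0/1 + 1/1*7/8) = [3/4, 7/8)
  'a': [0/1 + 1/1*7/8, 0/1 + 1/1*1/1) = [7/8, 1/1) <- contains code 1007/1024
  emit 'a', narrow to [7/8, 1/1)
Step 2: interval [7/8, 1/1), width = 1/1 - 7/8 = 1/8
  'd': [7/8 + 1/8*0/1, 7/8 + 1/8*1/2) = [7/8, 15/16)
  'e': [7/8 + 1/8*1/2, 7/8 + 1/8*3/4) = [15/16, 31/32)
  'b': [7/8 + 1/8*3/4, 7/8 + 1/8*7/8) = [31/32, 63/64) <- contains code 1007/1024
  'a': [7/8 + 1/8*7/8, 7/8 + 1/8*1/1) = [63/64, 1/1)
  emit 'b', narrow to [31/32, 63/64)
Step 3: interval [31/32, 63/64), width = 63/64 - 31/32 = 1/64
  'd': [31/32 + 1/64*0/1, 31/32 + 1/64*1/2) = [31/32, 125/128)
  'e': [31/32 + 1/64*1/2, 31/32 + 1/64*3/4) = [125/128, 251/256)
  'b': [31/32 + 1/64*3/4, 31/32 + 1/64*7/8) = [251/256, 503/512)
  'a': [31/32 + 1/64*7/8, 31/32 + 1/64*1/1) = [503/512, 63/64) <- contains code 1007/1024
  emit 'a', narrow to [503/512, 63/64)

Answer: aba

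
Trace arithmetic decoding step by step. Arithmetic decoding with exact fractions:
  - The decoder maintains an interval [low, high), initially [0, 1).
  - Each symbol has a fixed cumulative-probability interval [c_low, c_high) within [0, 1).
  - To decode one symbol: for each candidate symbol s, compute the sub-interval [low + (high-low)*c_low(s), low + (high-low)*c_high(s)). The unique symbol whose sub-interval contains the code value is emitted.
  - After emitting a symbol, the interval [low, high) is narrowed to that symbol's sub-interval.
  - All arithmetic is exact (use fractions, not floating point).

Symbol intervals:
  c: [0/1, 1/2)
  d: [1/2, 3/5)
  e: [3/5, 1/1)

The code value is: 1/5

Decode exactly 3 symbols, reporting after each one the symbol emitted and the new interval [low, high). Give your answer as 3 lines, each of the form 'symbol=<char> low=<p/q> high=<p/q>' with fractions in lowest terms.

Answer: symbol=c low=0/1 high=1/2
symbol=c low=0/1 high=1/4
symbol=e low=3/20 high=1/4

Derivation:
Step 1: interval [0/1, 1/1), width = 1/1 - 0/1 = 1/1
  'c': [0/1 + 1/1*0/1, 0/1 + 1/1*1/2) = [0/1, 1/2) <- contains code 1/5
  'd': [0/1 + 1/1*1/2, 0/1 + 1/1*3/5) = [1/2, 3/5)
  'e': [0/1 + 1/1*3/5, 0/1 + 1/1*1/1) = [3/5, 1/1)
  emit 'c', narrow to [0/1, 1/2)
Step 2: interval [0/1, 1/2), width = 1/2 - 0/1 = 1/2
  'c': [0/1 + 1/2*0/1, 0/1 + 1/2*1/2) = [0/1, 1/4) <- contains code 1/5
  'd': [0/1 + 1/2*1/2, 0/1 + 1/2*3/5) = [1/4, 3/10)
  'e': [0/1 + 1/2*3/5, 0/1 + 1/2*1/1) = [3/10, 1/2)
  emit 'c', narrow to [0/1, 1/4)
Step 3: interval [0/1, 1/4), width = 1/4 - 0/1 = 1/4
  'c': [0/1 + 1/4*0/1, 0/1 + 1/4*1/2) = [0/1, 1/8)
  'd': [0/1 + 1/4*1/2, 0/1 + 1/4*3/5) = [1/8, 3/20)
  'e': [0/1 + 1/4*3/5, 0/1 + 1/4*1/1) = [3/20, 1/4) <- contains code 1/5
  emit 'e', narrow to [3/20, 1/4)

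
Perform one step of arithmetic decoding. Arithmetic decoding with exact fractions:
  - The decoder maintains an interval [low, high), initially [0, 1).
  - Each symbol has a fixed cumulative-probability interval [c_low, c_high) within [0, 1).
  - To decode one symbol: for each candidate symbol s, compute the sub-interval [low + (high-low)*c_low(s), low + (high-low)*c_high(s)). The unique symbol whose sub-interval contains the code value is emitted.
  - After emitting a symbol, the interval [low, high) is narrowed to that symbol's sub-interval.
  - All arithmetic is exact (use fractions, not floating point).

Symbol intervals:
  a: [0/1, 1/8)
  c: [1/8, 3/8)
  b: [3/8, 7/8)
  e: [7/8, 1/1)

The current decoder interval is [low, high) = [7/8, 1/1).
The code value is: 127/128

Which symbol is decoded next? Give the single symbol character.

Interval width = high − low = 1/1 − 7/8 = 1/8
Scaled code = (code − low) / width = (127/128 − 7/8) / 1/8 = 15/16
  a: [0/1, 1/8) 
  c: [1/8, 3/8) 
  b: [3/8, 7/8) 
  e: [7/8, 1/1) ← scaled code falls here ✓

Answer: e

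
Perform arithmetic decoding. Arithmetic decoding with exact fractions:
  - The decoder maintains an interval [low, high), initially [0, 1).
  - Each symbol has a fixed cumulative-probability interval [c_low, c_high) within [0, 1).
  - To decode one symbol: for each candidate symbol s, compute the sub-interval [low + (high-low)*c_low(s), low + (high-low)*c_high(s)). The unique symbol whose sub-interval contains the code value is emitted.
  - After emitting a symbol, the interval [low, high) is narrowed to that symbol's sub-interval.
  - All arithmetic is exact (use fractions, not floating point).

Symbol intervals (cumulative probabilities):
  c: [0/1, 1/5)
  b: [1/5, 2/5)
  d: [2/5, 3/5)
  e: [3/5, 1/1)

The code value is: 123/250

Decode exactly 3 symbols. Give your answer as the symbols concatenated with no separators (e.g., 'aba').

Step 1: interval [0/1, 1/1), width = 1/1 - 0/1 = 1/1
  'c': [0/1 + 1/1*0/1, 0/1 + 1/1*1/5) = [0/1, 1/5)
  'b': [0/1 + 1/1*1/5, 0/1 + 1/1*2/5) = [1/5, 2/5)
  'd': [0/1 + 1/1*2/5, 0/1 + 1/1*3/5) = [2/5, 3/5) <- contains code 123/250
  'e': [0/1 + 1/1*3/5, 0/1 + 1/1*1/1) = [3/5, 1/1)
  emit 'd', narrow to [2/5, 3/5)
Step 2: interval [2/5, 3/5), width = 3/5 - 2/5 = 1/5
  'c': [2/5 + 1/5*0/1, 2/5 + 1/5*1/5) = [2/5, 11/25)
  'b': [2/5 + 1/5*1/5, 2/5 + 1/5*2/5) = [11/25, 12/25)
  'd': [2/5 + 1/5*2/5, 2/5 + 1/5*3/5) = [12/25, 13/25) <- contains code 123/250
  'e': [2/5 + 1/5*3/5, 2/5 + 1/5*1/1) = [13/25, 3/5)
  emit 'd', narrow to [12/25, 13/25)
Step 3: interval [12/25, 13/25), width = 13/25 - 12/25 = 1/25
  'c': [12/25 + 1/25*0/1, 12/25 + 1/25*1/5) = [12/25, 61/125)
  'b': [12/25 + 1/25*1/5, 12/25 + 1/25*2/5) = [61/125, 62/125) <- contains code 123/250
  'd': [12/25 + 1/25*2/5, 12/25 + 1/25*3/5) = [62/125, 63/125)
  'e': [12/25 + 1/25*3/5, 12/25 + 1/25*1/1) = [63/125, 13/25)
  emit 'b', narrow to [61/125, 62/125)

Answer: ddb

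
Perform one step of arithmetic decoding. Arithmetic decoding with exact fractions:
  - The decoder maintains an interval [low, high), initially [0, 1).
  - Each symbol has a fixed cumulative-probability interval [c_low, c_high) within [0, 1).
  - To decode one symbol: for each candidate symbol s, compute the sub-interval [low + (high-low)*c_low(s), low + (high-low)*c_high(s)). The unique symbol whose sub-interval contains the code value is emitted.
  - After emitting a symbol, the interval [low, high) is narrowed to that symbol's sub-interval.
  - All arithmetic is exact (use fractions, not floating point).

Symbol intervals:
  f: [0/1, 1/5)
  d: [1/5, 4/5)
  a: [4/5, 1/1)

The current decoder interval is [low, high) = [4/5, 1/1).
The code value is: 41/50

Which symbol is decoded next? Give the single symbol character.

Answer: f

Derivation:
Interval width = high − low = 1/1 − 4/5 = 1/5
Scaled code = (code − low) / width = (41/50 − 4/5) / 1/5 = 1/10
  f: [0/1, 1/5) ← scaled code falls here ✓
  d: [1/5, 4/5) 
  a: [4/5, 1/1) 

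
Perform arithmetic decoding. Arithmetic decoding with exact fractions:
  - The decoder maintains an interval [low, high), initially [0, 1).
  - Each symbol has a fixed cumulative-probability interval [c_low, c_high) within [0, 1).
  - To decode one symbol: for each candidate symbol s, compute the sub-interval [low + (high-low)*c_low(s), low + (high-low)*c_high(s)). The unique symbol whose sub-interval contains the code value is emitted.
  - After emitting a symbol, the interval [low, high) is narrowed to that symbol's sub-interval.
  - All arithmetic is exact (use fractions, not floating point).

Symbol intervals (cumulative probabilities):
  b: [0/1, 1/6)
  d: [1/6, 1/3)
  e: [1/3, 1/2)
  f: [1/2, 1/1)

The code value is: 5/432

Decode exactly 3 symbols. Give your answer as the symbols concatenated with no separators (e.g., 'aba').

Answer: bbe

Derivation:
Step 1: interval [0/1, 1/1), width = 1/1 - 0/1 = 1/1
  'b': [0/1 + 1/1*0/1, 0/1 + 1/1*1/6) = [0/1, 1/6) <- contains code 5/432
  'd': [0/1 + 1/1*1/6, 0/1 + 1/1*1/3) = [1/6, 1/3)
  'e': [0/1 + 1/1*1/3, 0/1 + 1/1*1/2) = [1/3, 1/2)
  'f': [0/1 + 1/1*1/2, 0/1 + 1/1*1/1) = [1/2, 1/1)
  emit 'b', narrow to [0/1, 1/6)
Step 2: interval [0/1, 1/6), width = 1/6 - 0/1 = 1/6
  'b': [0/1 + 1/6*0/1, 0/1 + 1/6*1/6) = [0/1, 1/36) <- contains code 5/432
  'd': [0/1 + 1/6*1/6, 0/1 + 1/6*1/3) = [1/36, 1/18)
  'e': [0/1 + 1/6*1/3, 0/1 + 1/6*1/2) = [1/18, 1/12)
  'f': [0/1 + 1/6*1/2, 0/1 + 1/6*1/1) = [1/12, 1/6)
  emit 'b', narrow to [0/1, 1/36)
Step 3: interval [0/1, 1/36), width = 1/36 - 0/1 = 1/36
  'b': [0/1 + 1/36*0/1, 0/1 + 1/36*1/6) = [0/1, 1/216)
  'd': [0/1 + 1/36*1/6, 0/1 + 1/36*1/3) = [1/216, 1/108)
  'e': [0/1 + 1/36*1/3, 0/1 + 1/36*1/2) = [1/108, 1/72) <- contains code 5/432
  'f': [0/1 + 1/36*1/2, 0/1 + 1/36*1/1) = [1/72, 1/36)
  emit 'e', narrow to [1/108, 1/72)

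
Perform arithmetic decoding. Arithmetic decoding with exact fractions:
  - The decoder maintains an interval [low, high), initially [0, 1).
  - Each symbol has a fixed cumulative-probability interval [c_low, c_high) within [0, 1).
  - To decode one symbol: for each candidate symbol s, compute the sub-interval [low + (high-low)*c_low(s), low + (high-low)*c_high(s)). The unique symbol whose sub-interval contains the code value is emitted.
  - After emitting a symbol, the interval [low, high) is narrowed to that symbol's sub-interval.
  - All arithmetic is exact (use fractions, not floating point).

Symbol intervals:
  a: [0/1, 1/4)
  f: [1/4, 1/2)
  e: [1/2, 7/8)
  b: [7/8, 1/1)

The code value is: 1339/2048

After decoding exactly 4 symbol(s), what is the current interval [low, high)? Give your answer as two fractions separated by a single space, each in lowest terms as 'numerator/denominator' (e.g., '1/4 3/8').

Step 1: interval [0/1, 1/1), width = 1/1 - 0/1 = 1/1
  'a': [0/1 + 1/1*0/1, 0/1 + 1/1*1/4) = [0/1, 1/4)
  'f': [0/1 + 1/1*1/4, 0/1 + 1/1*1/2) = [1/4, 1/2)
  'e': [0/1 + 1/1*1/2, 0/1 + 1/1*7/8) = [1/2, 7/8) <- contains code 1339/2048
  'b': [0/1 + 1/1*7/8, 0/1 + 1/1*1/1) = [7/8, 1/1)
  emit 'e', narrow to [1/2, 7/8)
Step 2: interval [1/2, 7/8), width = 7/8 - 1/2 = 3/8
  'a': [1/2 + 3/8*0/1, 1/2 + 3/8*1/4) = [1/2, 19/32)
  'f': [1/2 + 3/8*1/4, 1/2 + 3/8*1/2) = [19/32, 11/16) <- contains code 1339/2048
  'e': [1/2 + 3/8*1/2, 1/2 + 3/8*7/8) = [11/16, 53/64)
  'b': [1/2 + 3/8*7/8, 1/2 + 3/8*1/1) = [53/64, 7/8)
  emit 'f', narrow to [19/32, 11/16)
Step 3: interval [19/32, 11/16), width = 11/16 - 19/32 = 3/32
  'a': [19/32 + 3/32*0/1, 19/32 + 3/32*1/4) = [19/32, 79/128)
  'f': [19/32 + 3/32*1/4, 19/32 + 3/32*1/2) = [79/128, 41/64)
  'e': [19/32 + 3/32*1/2, 19/32 + 3/32*7/8) = [41/64, 173/256) <- contains code 1339/2048
  'b': [19/32 + 3/32*7/8, 19/32 + 3/32*1/1) = [173/256, 11/16)
  emit 'e', narrow to [41/64, 173/256)
Step 4: interval [41/64, 173/256), width = 173/256 - 41/64 = 9/256
  'a': [41/64 + 9/256*0/1, 41/64 + 9/256*1/4) = [41/64, 665/1024)
  'f': [41/64 + 9/256*1/4, 41/64 + 9/256*1/2) = [665/1024, 337/512) <- contains code 1339/2048
  'e': [41/64 + 9/256*1/2, 41/64 + 9/256*7/8) = [337/512, 1375/2048)
  'b': [41/64 + 9/256*7/8, 41/64 + 9/256*1/1) = [1375/2048, 173/256)
  emit 'f', narrow to [665/1024, 337/512)

Answer: 665/1024 337/512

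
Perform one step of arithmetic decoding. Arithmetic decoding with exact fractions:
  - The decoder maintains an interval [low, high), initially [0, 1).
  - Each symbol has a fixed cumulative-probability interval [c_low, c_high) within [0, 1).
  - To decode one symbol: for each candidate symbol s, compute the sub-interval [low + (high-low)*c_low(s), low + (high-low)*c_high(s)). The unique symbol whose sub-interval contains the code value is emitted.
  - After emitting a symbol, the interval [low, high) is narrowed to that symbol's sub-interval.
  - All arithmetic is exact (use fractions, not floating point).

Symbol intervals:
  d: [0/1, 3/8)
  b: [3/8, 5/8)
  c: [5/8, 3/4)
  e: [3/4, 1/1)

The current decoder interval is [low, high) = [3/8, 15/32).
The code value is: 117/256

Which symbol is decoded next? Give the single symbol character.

Answer: e

Derivation:
Interval width = high − low = 15/32 − 3/8 = 3/32
Scaled code = (code − low) / width = (117/256 − 3/8) / 3/32 = 7/8
  d: [0/1, 3/8) 
  b: [3/8, 5/8) 
  c: [5/8, 3/4) 
  e: [3/4, 1/1) ← scaled code falls here ✓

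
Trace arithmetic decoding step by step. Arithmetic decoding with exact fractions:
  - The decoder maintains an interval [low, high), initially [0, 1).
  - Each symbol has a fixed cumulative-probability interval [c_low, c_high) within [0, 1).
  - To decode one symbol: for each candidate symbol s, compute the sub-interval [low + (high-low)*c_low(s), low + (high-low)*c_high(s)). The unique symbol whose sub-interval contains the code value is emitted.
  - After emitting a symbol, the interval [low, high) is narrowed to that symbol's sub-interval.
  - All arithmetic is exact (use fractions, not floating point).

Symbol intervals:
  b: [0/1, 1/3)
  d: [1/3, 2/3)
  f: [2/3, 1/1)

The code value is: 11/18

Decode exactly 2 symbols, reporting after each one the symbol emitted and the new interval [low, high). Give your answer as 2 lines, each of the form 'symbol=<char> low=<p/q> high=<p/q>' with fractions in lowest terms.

Step 1: interval [0/1, 1/1), width = 1/1 - 0/1 = 1/1
  'b': [0/1 + 1/1*0/1, 0/1 + 1/1*1/3) = [0/1, 1/3)
  'd': [0/1 + 1/1*1/3, 0/1 + 1/1*2/3) = [1/3, 2/3) <- contains code 11/18
  'f': [0/1 + 1/1*2/3, 0/1 + 1/1*1/1) = [2/3, 1/1)
  emit 'd', narrow to [1/3, 2/3)
Step 2: interval [1/3, 2/3), width = 2/3 - 1/3 = 1/3
  'b': [1/3 + 1/3*0/1, 1/3 + 1/3*1/3) = [1/3, 4/9)
  'd': [1/3 + 1/3*1/3, 1/3 + 1/3*2/3) = [4/9, 5/9)
  'f': [1/3 + 1/3*2/3, 1/3 + 1/3*1/1) = [5/9, 2/3) <- contains code 11/18
  emit 'f', narrow to [5/9, 2/3)

Answer: symbol=d low=1/3 high=2/3
symbol=f low=5/9 high=2/3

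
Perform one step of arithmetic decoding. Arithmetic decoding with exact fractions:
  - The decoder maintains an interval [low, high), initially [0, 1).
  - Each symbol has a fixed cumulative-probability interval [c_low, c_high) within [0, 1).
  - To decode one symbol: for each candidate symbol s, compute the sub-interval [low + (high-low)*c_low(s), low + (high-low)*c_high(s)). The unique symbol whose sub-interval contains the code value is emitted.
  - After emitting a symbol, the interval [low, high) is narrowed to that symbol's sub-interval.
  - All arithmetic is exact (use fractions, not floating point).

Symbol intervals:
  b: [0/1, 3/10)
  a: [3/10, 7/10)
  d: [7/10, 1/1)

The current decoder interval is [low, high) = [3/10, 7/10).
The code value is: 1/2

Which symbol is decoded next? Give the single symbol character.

Answer: a

Derivation:
Interval width = high − low = 7/10 − 3/10 = 2/5
Scaled code = (code − low) / width = (1/2 − 3/10) / 2/5 = 1/2
  b: [0/1, 3/10) 
  a: [3/10, 7/10) ← scaled code falls here ✓
  d: [7/10, 1/1) 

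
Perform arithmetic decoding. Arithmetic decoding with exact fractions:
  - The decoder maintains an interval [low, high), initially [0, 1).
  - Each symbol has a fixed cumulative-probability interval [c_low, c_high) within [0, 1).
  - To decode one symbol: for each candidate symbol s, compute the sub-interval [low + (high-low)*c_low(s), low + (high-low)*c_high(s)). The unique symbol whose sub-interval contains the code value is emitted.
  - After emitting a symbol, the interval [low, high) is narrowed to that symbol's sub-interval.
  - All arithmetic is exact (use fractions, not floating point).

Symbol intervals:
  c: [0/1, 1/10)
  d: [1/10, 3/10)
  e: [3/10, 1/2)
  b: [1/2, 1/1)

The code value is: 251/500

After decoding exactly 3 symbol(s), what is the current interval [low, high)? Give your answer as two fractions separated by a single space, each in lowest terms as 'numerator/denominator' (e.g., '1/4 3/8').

Step 1: interval [0/1, 1/1), width = 1/1 - 0/1 = 1/1
  'c': [0/1 + 1/1*0/1, 0/1 + 1/1*1/10) = [0/1, 1/10)
  'd': [0/1 + 1/1*1/10, 0/1 + 1/1*3/10) = [1/10, 3/10)
  'e': [0/1 + 1/1*3/10, 0/1 + 1/1*1/2) = [3/10, 1/2)
  'b': [0/1 + 1/1*1/2, 0/1 + 1/1*1/1) = [1/2, 1/1) <- contains code 251/500
  emit 'b', narrow to [1/2, 1/1)
Step 2: interval [1/2, 1/1), width = 1/1 - 1/2 = 1/2
  'c': [1/2 + 1/2*0/1, 1/2 + 1/2*1/10) = [1/2, 11/20) <- contains code 251/500
  'd': [1/2 + 1/2*1/10, 1/2 + 1/2*3/10) = [11/20, 13/20)
  'e': [1/2 + 1/2*3/10, 1/2 + 1/2*1/2) = [13/20, 3/4)
  'b': [1/2 + 1/2*1/2, 1/2 + 1/2*1/1) = [3/4, 1/1)
  emit 'c', narrow to [1/2, 11/20)
Step 3: interval [1/2, 11/20), width = 11/20 - 1/2 = 1/20
  'c': [1/2 + 1/20*0/1, 1/2 + 1/20*1/10) = [1/2, 101/200) <- contains code 251/500
  'd': [1/2 + 1/20*1/10, 1/2 + 1/20*3/10) = [101/200, 103/200)
  'e': [1/2 + 1/20*3/10, 1/2 + 1/20*1/2) = [103/200, 21/40)
  'b': [1/2 + 1/20*1/2, 1/2 + 1/20*1/1) = [21/40, 11/20)
  emit 'c', narrow to [1/2, 101/200)

Answer: 1/2 101/200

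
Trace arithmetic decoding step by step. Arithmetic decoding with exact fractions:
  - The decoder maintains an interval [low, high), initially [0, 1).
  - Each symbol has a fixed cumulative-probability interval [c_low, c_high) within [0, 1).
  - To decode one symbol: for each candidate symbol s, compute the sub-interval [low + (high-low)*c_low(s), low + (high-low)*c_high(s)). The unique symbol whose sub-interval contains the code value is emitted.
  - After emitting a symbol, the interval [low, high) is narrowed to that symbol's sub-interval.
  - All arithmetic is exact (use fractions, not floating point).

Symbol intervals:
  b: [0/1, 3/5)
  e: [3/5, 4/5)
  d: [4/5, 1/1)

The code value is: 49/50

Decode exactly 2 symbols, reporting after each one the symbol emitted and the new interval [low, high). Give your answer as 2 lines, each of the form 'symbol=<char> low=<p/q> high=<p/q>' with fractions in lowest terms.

Step 1: interval [0/1, 1/1), width = 1/1 - 0/1 = 1/1
  'b': [0/1 + 1/1*0/1, 0/1 + 1/1*3/5) = [0/1, 3/5)
  'e': [0/1 + 1/1*3/5, 0/1 + 1/1*4/5) = [3/5, 4/5)
  'd': [0/1 + 1/1*4/5, 0/1 + 1/1*1/1) = [4/5, 1/1) <- contains code 49/50
  emit 'd', narrow to [4/5, 1/1)
Step 2: interval [4/5, 1/1), width = 1/1 - 4/5 = 1/5
  'b': [4/5 + 1/5*0/1, 4/5 + 1/5*3/5) = [4/5, 23/25)
  'e': [4/5 + 1/5*3/5, 4/5 + 1/5*4/5) = [23/25, 24/25)
  'd': [4/5 + 1/5*4/5, 4/5 + 1/5*1/1) = [24/25, 1/1) <- contains code 49/50
  emit 'd', narrow to [24/25, 1/1)

Answer: symbol=d low=4/5 high=1/1
symbol=d low=24/25 high=1/1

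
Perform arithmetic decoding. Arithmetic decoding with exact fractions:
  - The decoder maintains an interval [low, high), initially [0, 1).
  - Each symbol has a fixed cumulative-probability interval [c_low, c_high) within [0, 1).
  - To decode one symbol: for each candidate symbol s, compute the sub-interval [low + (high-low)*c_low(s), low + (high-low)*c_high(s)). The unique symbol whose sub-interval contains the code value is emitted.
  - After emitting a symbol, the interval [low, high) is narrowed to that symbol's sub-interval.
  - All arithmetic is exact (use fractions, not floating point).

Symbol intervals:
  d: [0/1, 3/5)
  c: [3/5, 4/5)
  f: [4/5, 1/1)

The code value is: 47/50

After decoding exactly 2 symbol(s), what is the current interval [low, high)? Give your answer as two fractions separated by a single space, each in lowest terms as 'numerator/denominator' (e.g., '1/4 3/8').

Step 1: interval [0/1, 1/1), width = 1/1 - 0/1 = 1/1
  'd': [0/1 + 1/1*0/1, 0/1 + 1/1*3/5) = [0/1, 3/5)
  'c': [0/1 + 1/1*3/5, 0/1 + 1/1*4/5) = [3/5, 4/5)
  'f': [0/1 + 1/1*4/5, 0/1 + 1/1*1/1) = [4/5, 1/1) <- contains code 47/50
  emit 'f', narrow to [4/5, 1/1)
Step 2: interval [4/5, 1/1), width = 1/1 - 4/5 = 1/5
  'd': [4/5 + 1/5*0/1, 4/5 + 1/5*3/5) = [4/5, 23/25)
  'c': [4/5 + 1/5*3/5, 4/5 + 1/5*4/5) = [23/25, 24/25) <- contains code 47/50
  'f': [4/5 + 1/5*4/5, 4/5 + 1/5*1/1) = [24/25, 1/1)
  emit 'c', narrow to [23/25, 24/25)

Answer: 23/25 24/25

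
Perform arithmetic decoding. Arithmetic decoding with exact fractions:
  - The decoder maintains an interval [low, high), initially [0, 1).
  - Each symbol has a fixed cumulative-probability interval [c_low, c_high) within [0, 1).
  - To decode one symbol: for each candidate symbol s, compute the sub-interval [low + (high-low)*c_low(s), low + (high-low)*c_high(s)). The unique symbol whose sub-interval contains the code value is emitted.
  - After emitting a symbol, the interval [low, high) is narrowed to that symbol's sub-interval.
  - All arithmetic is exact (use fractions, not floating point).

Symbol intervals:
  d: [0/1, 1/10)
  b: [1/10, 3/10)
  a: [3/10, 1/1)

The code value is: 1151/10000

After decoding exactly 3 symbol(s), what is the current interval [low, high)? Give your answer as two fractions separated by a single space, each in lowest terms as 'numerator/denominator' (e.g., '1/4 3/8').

Step 1: interval [0/1, 1/1), width = 1/1 - 0/1 = 1/1
  'd': [0/1 + 1/1*0/1, 0/1 + 1/1*1/10) = [0/1, 1/10)
  'b': [0/1 + 1/1*1/10, 0/1 + 1/1*3/10) = [1/10, 3/10) <- contains code 1151/10000
  'a': [0/1 + 1/1*3/10, 0/1 + 1/1*1/1) = [3/10, 1/1)
  emit 'b', narrow to [1/10, 3/10)
Step 2: interval [1/10, 3/10), width = 3/10 - 1/10 = 1/5
  'd': [1/10 + 1/5*0/1, 1/10 + 1/5*1/10) = [1/10, 3/25) <- contains code 1151/10000
  'b': [1/10 + 1/5*1/10, 1/10 + 1/5*3/10) = [3/25, 4/25)
  'a': [1/10 + 1/5*3/10, 1/10 + 1/5*1/1) = [4/25, 3/10)
  emit 'd', narrow to [1/10, 3/25)
Step 3: interval [1/10, 3/25), width = 3/25 - 1/10 = 1/50
  'd': [1/10 + 1/50*0/1, 1/10 + 1/50*1/10) = [1/10, 51/500)
  'b': [1/10 + 1/50*1/10, 1/10 + 1/50*3/10) = [51/500, 53/500)
  'a': [1/10 + 1/50*3/10, 1/10 + 1/50*1/1) = [53/500, 3/25) <- contains code 1151/10000
  emit 'a', narrow to [53/500, 3/25)

Answer: 53/500 3/25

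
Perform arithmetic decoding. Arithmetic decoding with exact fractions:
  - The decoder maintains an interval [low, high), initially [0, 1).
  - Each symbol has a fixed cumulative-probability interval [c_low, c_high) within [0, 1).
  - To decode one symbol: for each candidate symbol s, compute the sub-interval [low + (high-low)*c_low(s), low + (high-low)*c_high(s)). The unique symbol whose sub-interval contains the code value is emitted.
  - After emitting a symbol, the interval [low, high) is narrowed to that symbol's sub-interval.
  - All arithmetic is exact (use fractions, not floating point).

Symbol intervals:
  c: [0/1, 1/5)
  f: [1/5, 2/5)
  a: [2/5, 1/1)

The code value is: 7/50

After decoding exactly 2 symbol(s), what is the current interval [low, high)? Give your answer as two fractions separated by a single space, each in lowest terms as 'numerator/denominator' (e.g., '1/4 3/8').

Answer: 2/25 1/5

Derivation:
Step 1: interval [0/1, 1/1), width = 1/1 - 0/1 = 1/1
  'c': [0/1 + 1/1*0/1, 0/1 + 1/1*1/5) = [0/1, 1/5) <- contains code 7/50
  'f': [0/1 + 1/1*1/5, 0/1 + 1/1*2/5) = [1/5, 2/5)
  'a': [0/1 + 1/1*2/5, 0/1 + 1/1*1/1) = [2/5, 1/1)
  emit 'c', narrow to [0/1, 1/5)
Step 2: interval [0/1, 1/5), width = 1/5 - 0/1 = 1/5
  'c': [0/1 + 1/5*0/1, 0/1 + 1/5*1/5) = [0/1, 1/25)
  'f': [0/1 + 1/5*1/5, 0/1 + 1/5*2/5) = [1/25, 2/25)
  'a': [0/1 + 1/5*2/5, 0/1 + 1/5*1/1) = [2/25, 1/5) <- contains code 7/50
  emit 'a', narrow to [2/25, 1/5)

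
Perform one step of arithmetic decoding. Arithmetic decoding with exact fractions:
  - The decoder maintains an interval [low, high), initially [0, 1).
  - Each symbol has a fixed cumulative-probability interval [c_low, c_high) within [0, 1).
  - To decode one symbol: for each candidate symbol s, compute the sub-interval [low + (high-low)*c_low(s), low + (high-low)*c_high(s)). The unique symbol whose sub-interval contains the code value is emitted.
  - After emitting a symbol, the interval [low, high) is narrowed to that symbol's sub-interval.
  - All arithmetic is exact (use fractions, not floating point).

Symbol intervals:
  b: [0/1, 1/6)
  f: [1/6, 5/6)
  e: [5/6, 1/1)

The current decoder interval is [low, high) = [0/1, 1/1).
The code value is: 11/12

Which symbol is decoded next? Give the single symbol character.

Interval width = high − low = 1/1 − 0/1 = 1/1
Scaled code = (code − low) / width = (11/12 − 0/1) / 1/1 = 11/12
  b: [0/1, 1/6) 
  f: [1/6, 5/6) 
  e: [5/6, 1/1) ← scaled code falls here ✓

Answer: e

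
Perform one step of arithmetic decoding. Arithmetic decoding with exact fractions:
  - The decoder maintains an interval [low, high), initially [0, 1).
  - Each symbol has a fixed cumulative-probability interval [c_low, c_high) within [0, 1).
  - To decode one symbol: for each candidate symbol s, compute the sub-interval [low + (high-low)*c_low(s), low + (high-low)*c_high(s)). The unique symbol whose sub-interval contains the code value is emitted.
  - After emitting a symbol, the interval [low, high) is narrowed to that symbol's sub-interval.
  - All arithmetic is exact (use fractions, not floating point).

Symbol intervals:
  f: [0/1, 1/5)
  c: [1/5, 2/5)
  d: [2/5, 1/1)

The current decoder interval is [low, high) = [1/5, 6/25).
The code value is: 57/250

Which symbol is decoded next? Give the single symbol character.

Interval width = high − low = 6/25 − 1/5 = 1/25
Scaled code = (code − low) / width = (57/250 − 1/5) / 1/25 = 7/10
  f: [0/1, 1/5) 
  c: [1/5, 2/5) 
  d: [2/5, 1/1) ← scaled code falls here ✓

Answer: d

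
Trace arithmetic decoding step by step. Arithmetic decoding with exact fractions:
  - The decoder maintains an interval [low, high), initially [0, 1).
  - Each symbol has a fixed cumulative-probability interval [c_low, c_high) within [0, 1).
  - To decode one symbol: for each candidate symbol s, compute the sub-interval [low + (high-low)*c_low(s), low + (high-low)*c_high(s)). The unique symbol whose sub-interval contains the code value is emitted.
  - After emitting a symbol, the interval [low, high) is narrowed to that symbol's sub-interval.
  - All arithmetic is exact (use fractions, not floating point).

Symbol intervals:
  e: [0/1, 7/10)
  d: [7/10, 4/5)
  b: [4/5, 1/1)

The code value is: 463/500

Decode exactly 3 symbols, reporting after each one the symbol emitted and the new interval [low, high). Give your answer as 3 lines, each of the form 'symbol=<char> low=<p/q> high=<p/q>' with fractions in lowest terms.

Step 1: interval [0/1, 1/1), width = 1/1 - 0/1 = 1/1
  'e': [0/1 + 1/1*0/1, 0/1 + 1/1*7/10) = [0/1, 7/10)
  'd': [0/1 + 1/1*7/10, 0/1 + 1/1*4/5) = [7/10, 4/5)
  'b': [0/1 + 1/1*4/5, 0/1 + 1/1*1/1) = [4/5, 1/1) <- contains code 463/500
  emit 'b', narrow to [4/5, 1/1)
Step 2: interval [4/5, 1/1), width = 1/1 - 4/5 = 1/5
  'e': [4/5 + 1/5*0/1, 4/5 + 1/5*7/10) = [4/5, 47/50) <- contains code 463/500
  'd': [4/5 + 1/5*7/10, 4/5 + 1/5*4/5) = [47/50, 24/25)
  'b': [4/5 + 1/5*4/5, 4/5 + 1/5*1/1) = [24/25, 1/1)
  emit 'e', narrow to [4/5, 47/50)
Step 3: interval [4/5, 47/50), width = 47/50 - 4/5 = 7/50
  'e': [4/5 + 7/50*0/1, 4/5 + 7/50*7/10) = [4/5, 449/500)
  'd': [4/5 + 7/50*7/10, 4/5 + 7/50*4/5) = [449/500, 114/125)
  'b': [4/5 + 7/50*4/5, 4/5 + 7/50*1/1) = [114/125, 47/50) <- contains code 463/500
  emit 'b', narrow to [114/125, 47/50)

Answer: symbol=b low=4/5 high=1/1
symbol=e low=4/5 high=47/50
symbol=b low=114/125 high=47/50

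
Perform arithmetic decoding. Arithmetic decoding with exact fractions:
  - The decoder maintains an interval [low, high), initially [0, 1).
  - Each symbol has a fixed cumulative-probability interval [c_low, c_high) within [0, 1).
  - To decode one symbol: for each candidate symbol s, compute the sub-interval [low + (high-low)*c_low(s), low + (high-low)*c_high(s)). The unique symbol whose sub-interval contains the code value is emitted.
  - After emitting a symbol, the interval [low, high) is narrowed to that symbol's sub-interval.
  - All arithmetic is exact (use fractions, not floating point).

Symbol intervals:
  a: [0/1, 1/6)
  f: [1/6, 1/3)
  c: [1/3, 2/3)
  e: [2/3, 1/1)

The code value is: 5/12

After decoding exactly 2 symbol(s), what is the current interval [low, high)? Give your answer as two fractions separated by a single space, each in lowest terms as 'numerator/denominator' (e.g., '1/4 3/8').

Step 1: interval [0/1, 1/1), width = 1/1 - 0/1 = 1/1
  'a': [0/1 + 1/1*0/1, 0/1 + 1/1*1/6) = [0/1, 1/6)
  'f': [0/1 + 1/1*1/6, 0/1 + 1/1*1/3) = [1/6, 1/3)
  'c': [0/1 + 1/1*1/3, 0/1 + 1/1*2/3) = [1/3, 2/3) <- contains code 5/12
  'e': [0/1 + 1/1*2/3, 0/1 + 1/1*1/1) = [2/3, 1/1)
  emit 'c', narrow to [1/3, 2/3)
Step 2: interval [1/3, 2/3), width = 2/3 - 1/3 = 1/3
  'a': [1/3 + 1/3*0/1, 1/3 + 1/3*1/6) = [1/3, 7/18)
  'f': [1/3 + 1/3*1/6, 1/3 + 1/3*1/3) = [7/18, 4/9) <- contains code 5/12
  'c': [1/3 + 1/3*1/3, 1/3 + 1/3*2/3) = [4/9, 5/9)
  'e': [1/3 + 1/3*2/3, 1/3 + 1/3*1/1) = [5/9, 2/3)
  emit 'f', narrow to [7/18, 4/9)

Answer: 7/18 4/9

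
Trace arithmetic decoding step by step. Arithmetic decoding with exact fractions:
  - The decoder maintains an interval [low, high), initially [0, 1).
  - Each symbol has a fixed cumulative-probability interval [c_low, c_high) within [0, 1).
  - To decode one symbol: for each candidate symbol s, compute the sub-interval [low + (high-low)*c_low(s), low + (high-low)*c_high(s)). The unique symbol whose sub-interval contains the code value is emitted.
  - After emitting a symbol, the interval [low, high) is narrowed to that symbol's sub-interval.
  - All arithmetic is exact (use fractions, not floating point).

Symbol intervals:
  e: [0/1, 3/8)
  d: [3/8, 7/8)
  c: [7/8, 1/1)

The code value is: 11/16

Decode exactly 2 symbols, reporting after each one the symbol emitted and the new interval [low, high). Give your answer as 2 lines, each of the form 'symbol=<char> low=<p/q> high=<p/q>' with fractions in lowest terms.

Step 1: interval [0/1, 1/1), width = 1/1 - 0/1 = 1/1
  'e': [0/1 + 1/1*0/1, 0/1 + 1/1*3/8) = [0/1, 3/8)
  'd': [0/1 + 1/1*3/8, 0/1 + 1/1*7/8) = [3/8, 7/8) <- contains code 11/16
  'c': [0/1 + 1/1*7/8, 0/1 + 1/1*1/1) = [7/8, 1/1)
  emit 'd', narrow to [3/8, 7/8)
Step 2: interval [3/8, 7/8), width = 7/8 - 3/8 = 1/2
  'e': [3/8 + 1/2*0/1, 3/8 + 1/2*3/8) = [3/8, 9/16)
  'd': [3/8 + 1/2*3/8, 3/8 + 1/2*7/8) = [9/16, 13/16) <- contains code 11/16
  'c': [3/8 + 1/2*7/8, 3/8 + 1/2*1/1) = [13/16, 7/8)
  emit 'd', narrow to [9/16, 13/16)

Answer: symbol=d low=3/8 high=7/8
symbol=d low=9/16 high=13/16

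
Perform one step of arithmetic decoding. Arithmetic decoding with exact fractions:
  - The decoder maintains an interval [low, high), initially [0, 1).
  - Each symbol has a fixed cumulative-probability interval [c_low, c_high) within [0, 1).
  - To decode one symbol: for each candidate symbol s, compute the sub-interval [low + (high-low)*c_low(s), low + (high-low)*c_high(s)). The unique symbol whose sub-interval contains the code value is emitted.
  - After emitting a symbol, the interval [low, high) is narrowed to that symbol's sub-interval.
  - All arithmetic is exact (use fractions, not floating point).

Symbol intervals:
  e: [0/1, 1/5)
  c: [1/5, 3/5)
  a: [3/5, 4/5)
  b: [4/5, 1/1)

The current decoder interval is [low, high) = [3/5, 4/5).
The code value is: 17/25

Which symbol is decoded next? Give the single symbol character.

Interval width = high − low = 4/5 − 3/5 = 1/5
Scaled code = (code − low) / width = (17/25 − 3/5) / 1/5 = 2/5
  e: [0/1, 1/5) 
  c: [1/5, 3/5) ← scaled code falls here ✓
  a: [3/5, 4/5) 
  b: [4/5, 1/1) 

Answer: c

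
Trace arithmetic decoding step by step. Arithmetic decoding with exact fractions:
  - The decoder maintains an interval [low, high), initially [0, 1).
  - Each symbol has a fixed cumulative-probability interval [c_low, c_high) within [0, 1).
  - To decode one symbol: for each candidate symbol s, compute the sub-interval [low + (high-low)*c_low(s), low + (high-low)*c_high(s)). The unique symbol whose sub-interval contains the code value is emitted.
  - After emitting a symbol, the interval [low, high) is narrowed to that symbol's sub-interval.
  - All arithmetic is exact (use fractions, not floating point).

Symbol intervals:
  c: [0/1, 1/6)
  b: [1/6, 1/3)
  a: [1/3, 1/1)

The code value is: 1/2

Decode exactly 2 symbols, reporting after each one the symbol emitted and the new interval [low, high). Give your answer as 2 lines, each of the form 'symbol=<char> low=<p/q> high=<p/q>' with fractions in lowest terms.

Step 1: interval [0/1, 1/1), width = 1/1 - 0/1 = 1/1
  'c': [0/1 + 1/1*0/1, 0/1 + 1/1*1/6) = [0/1, 1/6)
  'b': [0/1 + 1/1*1/6, 0/1 + 1/1*1/3) = [1/6, 1/3)
  'a': [0/1 + 1/1*1/3, 0/1 + 1/1*1/1) = [1/3, 1/1) <- contains code 1/2
  emit 'a', narrow to [1/3, 1/1)
Step 2: interval [1/3, 1/1), width = 1/1 - 1/3 = 2/3
  'c': [1/3 + 2/3*0/1, 1/3 + 2/3*1/6) = [1/3, 4/9)
  'b': [1/3 + 2/3*1/6, 1/3 + 2/3*1/3) = [4/9, 5/9) <- contains code 1/2
  'a': [1/3 + 2/3*1/3, 1/3 + 2/3*1/1) = [5/9, 1/1)
  emit 'b', narrow to [4/9, 5/9)

Answer: symbol=a low=1/3 high=1/1
symbol=b low=4/9 high=5/9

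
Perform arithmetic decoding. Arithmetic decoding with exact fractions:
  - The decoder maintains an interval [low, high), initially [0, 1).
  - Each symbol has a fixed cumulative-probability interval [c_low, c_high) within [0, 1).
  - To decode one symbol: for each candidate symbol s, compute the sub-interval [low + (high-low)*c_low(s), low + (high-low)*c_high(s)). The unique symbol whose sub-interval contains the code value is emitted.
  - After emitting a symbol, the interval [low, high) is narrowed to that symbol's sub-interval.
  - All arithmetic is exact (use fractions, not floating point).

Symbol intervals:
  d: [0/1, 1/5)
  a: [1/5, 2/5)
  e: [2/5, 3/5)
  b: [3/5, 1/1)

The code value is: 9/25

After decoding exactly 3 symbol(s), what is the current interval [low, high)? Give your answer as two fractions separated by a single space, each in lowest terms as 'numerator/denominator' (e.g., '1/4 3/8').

Answer: 44/125 46/125

Derivation:
Step 1: interval [0/1, 1/1), width = 1/1 - 0/1 = 1/1
  'd': [0/1 + 1/1*0/1, 0/1 + 1/1*1/5) = [0/1, 1/5)
  'a': [0/1 + 1/1*1/5, 0/1 + 1/1*2/5) = [1/5, 2/5) <- contains code 9/25
  'e': [0/1 + 1/1*2/5, 0/1 + 1/1*3/5) = [2/5, 3/5)
  'b': [0/1 + 1/1*3/5, 0/1 + 1/1*1/1) = [3/5, 1/1)
  emit 'a', narrow to [1/5, 2/5)
Step 2: interval [1/5, 2/5), width = 2/5 - 1/5 = 1/5
  'd': [1/5 + 1/5*0/1, 1/5 + 1/5*1/5) = [1/5, 6/25)
  'a': [1/5 + 1/5*1/5, 1/5 + 1/5*2/5) = [6/25, 7/25)
  'e': [1/5 + 1/5*2/5, 1/5 + 1/5*3/5) = [7/25, 8/25)
  'b': [1/5 + 1/5*3/5, 1/5 + 1/5*1/1) = [8/25, 2/5) <- contains code 9/25
  emit 'b', narrow to [8/25, 2/5)
Step 3: interval [8/25, 2/5), width = 2/5 - 8/25 = 2/25
  'd': [8/25 + 2/25*0/1, 8/25 + 2/25*1/5) = [8/25, 42/125)
  'a': [8/25 + 2/25*1/5, 8/25 + 2/25*2/5) = [42/125, 44/125)
  'e': [8/25 + 2/25*2/5, 8/25 + 2/25*3/5) = [44/125, 46/125) <- contains code 9/25
  'b': [8/25 + 2/25*3/5, 8/25 + 2/25*1/1) = [46/125, 2/5)
  emit 'e', narrow to [44/125, 46/125)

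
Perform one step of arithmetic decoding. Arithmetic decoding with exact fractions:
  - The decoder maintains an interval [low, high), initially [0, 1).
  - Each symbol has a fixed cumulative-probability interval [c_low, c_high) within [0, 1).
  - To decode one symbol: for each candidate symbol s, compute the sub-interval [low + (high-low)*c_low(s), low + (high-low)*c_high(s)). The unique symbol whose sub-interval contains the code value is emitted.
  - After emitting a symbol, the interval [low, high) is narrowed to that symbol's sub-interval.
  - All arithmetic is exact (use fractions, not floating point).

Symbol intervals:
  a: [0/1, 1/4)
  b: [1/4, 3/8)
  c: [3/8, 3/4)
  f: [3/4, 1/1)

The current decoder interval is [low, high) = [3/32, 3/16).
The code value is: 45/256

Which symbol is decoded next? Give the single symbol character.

Interval width = high − low = 3/16 − 3/32 = 3/32
Scaled code = (code − low) / width = (45/256 − 3/32) / 3/32 = 7/8
  a: [0/1, 1/4) 
  b: [1/4, 3/8) 
  c: [3/8, 3/4) 
  f: [3/4, 1/1) ← scaled code falls here ✓

Answer: f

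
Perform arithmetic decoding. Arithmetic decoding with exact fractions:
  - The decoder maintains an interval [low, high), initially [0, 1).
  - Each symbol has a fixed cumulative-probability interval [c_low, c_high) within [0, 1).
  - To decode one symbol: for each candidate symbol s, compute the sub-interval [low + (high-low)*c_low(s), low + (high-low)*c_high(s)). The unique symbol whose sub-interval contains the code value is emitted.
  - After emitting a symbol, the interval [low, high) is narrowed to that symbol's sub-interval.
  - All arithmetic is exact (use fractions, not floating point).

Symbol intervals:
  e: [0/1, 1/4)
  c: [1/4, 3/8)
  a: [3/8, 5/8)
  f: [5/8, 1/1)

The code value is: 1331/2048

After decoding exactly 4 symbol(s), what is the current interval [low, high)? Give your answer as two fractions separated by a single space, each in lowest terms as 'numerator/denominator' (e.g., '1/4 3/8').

Answer: 83/128 667/1024

Derivation:
Step 1: interval [0/1, 1/1), width = 1/1 - 0/1 = 1/1
  'e': [0/1 + 1/1*0/1, 0/1 + 1/1*1/4) = [0/1, 1/4)
  'c': [0/1 + 1/1*1/4, 0/1 + 1/1*3/8) = [1/4, 3/8)
  'a': [0/1 + 1/1*3/8, 0/1 + 1/1*5/8) = [3/8, 5/8)
  'f': [0/1 + 1/1*5/8, 0/1 + 1/1*1/1) = [5/8, 1/1) <- contains code 1331/2048
  emit 'f', narrow to [5/8, 1/1)
Step 2: interval [5/8, 1/1), width = 1/1 - 5/8 = 3/8
  'e': [5/8 + 3/8*0/1, 5/8 + 3/8*1/4) = [5/8, 23/32) <- contains code 1331/2048
  'c': [5/8 + 3/8*1/4, 5/8 + 3/8*3/8) = [23/32, 49/64)
  'a': [5/8 + 3/8*3/8, 5/8 + 3/8*5/8) = [49/64, 55/64)
  'f': [5/8 + 3/8*5/8, 5/8 + 3/8*1/1) = [55/64, 1/1)
  emit 'e', narrow to [5/8, 23/32)
Step 3: interval [5/8, 23/32), width = 23/32 - 5/8 = 3/32
  'e': [5/8 + 3/32*0/1, 5/8 + 3/32*1/4) = [5/8, 83/128)
  'c': [5/8 + 3/32*1/4, 5/8 + 3/32*3/8) = [83/128, 169/256) <- contains code 1331/2048
  'a': [5/8 + 3/32*3/8, 5/8 + 3/32*5/8) = [169/256, 175/256)
  'f': [5/8 + 3/32*5/8, 5/8 + 3/32*1/1) = [175/256, 23/32)
  emit 'c', narrow to [83/128, 169/256)
Step 4: interval [83/128, 169/256), width = 169/256 - 83/128 = 3/256
  'e': [83/128 + 3/256*0/1, 83/128 + 3/256*1/4) = [83/128, 667/1024) <- contains code 1331/2048
  'c': [83/128 + 3/256*1/4, 83/128 + 3/256*3/8) = [667/1024, 1337/2048)
  'a': [83/128 + 3/256*3/8, 83/128 + 3/256*5/8) = [1337/2048, 1343/2048)
  'f': [83/128 + 3/256*5/8, 83/128 + 3/256*1/1) = [1343/2048, 169/256)
  emit 'e', narrow to [83/128, 667/1024)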